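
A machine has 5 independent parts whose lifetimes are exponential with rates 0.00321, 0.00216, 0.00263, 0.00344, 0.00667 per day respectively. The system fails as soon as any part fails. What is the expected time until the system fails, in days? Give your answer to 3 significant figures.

55.2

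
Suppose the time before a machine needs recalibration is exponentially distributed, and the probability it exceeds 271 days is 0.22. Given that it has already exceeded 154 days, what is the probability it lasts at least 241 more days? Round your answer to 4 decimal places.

0.2601

From e^(−λ·271) = 0.22, λ = −ln(0.22)/271 = 0.00558719.
Memoryless: P(X > 154+241 | X > 154) = P(X > 241) = e^(−0.00558719·241) ≈ 0.2601.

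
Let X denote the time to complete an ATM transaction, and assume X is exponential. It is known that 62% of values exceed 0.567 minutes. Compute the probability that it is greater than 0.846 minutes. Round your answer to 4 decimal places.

e^(−λ·0.567) = 0.62 ⇒ λ = −ln(0.62)/0.567 = 0.843097.
P(X > 0.846) = e^(−0.843097·0.846) = e^(−0.71326) ≈ 0.4900.

0.4900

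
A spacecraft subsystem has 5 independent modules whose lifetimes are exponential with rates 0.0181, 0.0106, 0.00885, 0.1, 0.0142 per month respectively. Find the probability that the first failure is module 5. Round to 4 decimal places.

The time to first failure is exponential with rate Σλ = 0.0181 + 0.0106 + 0.00885 + 0.1 + 0.0142 = 0.15175.
P(module 5 first) = λ_5/Σλ = 0.0142/0.15175 ≈ 0.0936.

0.0936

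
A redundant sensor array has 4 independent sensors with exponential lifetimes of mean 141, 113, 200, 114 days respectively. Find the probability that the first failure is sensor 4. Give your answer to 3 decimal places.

Rates: λ_i = 1/mean_i → 0.0070922, 0.00884956, 0.005, 0.00877193; Σλ = 0.0297137.
P(sensor 4 first) = λ_4/Σλ = 0.00877193/0.0297137 ≈ 0.295.

0.295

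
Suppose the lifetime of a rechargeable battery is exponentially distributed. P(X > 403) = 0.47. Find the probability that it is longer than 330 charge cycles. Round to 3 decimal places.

0.539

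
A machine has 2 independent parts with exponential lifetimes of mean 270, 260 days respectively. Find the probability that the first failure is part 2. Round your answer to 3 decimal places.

0.509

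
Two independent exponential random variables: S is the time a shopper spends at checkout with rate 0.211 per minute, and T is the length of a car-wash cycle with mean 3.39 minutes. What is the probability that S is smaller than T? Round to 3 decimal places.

0.417

λ_1 = 0.211, λ_2 = 1/3.39 = 0.294985.
For independent exponentials, P(S < T) = λ_1/(λ_1+λ_2) = 0.211/0.505985 ≈ 0.417.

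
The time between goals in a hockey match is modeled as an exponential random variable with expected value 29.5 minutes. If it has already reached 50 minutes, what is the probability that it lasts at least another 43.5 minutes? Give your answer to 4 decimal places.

0.2289

The rate is λ = 1/29.5 = 0.0338983 per minute.
By the memoryless property, P(X > 50+43.5 | X > 50) = P(X > 43.5).
P(X > 43.5) = e^(−1.4746) ≈ 0.2289.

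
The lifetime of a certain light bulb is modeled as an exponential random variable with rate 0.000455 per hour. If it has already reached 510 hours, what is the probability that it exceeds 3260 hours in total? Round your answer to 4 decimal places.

By the memoryless property, P(X > 510+2750 | X > 510) = P(X > 2750).
P(X > 2750) = e^(−1.2512) ≈ 0.2861.

0.2861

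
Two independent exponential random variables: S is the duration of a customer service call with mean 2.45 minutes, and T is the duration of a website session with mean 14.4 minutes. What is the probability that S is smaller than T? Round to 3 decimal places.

λ_1 = 1/2.45 = 0.408163, λ_2 = 1/14.4 = 0.0694444.
For independent exponentials, P(S < T) = λ_1/(λ_1+λ_2) = 0.408163/0.477608 ≈ 0.855.

0.855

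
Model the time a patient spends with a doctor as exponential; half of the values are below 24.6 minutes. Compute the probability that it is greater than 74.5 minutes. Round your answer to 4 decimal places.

0.1226

For an exponential, median = ln(2)/λ, so λ = ln 2 / 24.6 = 0.0281767 per minute.
P(X > 74.5) = e^(−λ·74.5) = e^(−2.0992) ≈ 0.1226.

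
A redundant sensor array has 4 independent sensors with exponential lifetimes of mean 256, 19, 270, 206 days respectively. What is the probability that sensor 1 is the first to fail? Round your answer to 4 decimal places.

0.0600

Rates: λ_i = 1/mean_i → 0.00390625, 0.0526316, 0.0037037, 0.00485437; Σλ = 0.0650959.
P(sensor 1 first) = λ_1/Σλ = 0.00390625/0.0650959 ≈ 0.0600.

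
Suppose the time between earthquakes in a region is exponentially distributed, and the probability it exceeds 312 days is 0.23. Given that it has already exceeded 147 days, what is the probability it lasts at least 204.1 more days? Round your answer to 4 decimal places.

From e^(−λ·312) = 0.23, λ = −ln(0.23)/312 = 0.0047105.
Memoryless: P(X > 147+204.1 | X > 147) = P(X > 204.1) = e^(−0.0047105·204.1) ≈ 0.3824.

0.3824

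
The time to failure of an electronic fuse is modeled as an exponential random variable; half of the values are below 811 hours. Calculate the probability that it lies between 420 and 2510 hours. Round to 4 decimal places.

0.5814

For an exponential, median = ln(2)/λ, so λ = ln 2 / 811 = 0.000854682 per hour.
P(420 < X < 2510) = e^(−λ·420) − e^(−λ·2510) = 0.69840 − 0.11704 ≈ 0.5814.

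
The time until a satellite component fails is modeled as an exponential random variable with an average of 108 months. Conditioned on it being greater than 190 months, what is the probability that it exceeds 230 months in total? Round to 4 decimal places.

0.6905

The rate is λ = 1/108 = 0.00925926 per month.
The exponential is memoryless, so the remaining time is again Exp(λ): the condition X > 190 is irrelevant.
P(X > 40) = e^(−0.37037) ≈ 0.6905.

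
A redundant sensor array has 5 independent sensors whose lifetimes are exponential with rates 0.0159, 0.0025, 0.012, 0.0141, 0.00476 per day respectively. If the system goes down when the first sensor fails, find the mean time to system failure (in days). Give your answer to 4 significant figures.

20.30

The time to first failure is exponential with rate Σλ = 0.0159 + 0.0025 + 0.012 + 0.0141 + 0.00476 = 0.04926.
E[min] = 1/Σλ = 1/0.04926 = 20.3004 days.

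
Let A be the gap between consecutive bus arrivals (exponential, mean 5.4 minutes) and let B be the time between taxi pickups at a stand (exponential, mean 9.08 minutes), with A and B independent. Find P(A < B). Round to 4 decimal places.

λ_1 = 1/5.4 = 0.185185, λ_2 = 1/9.08 = 0.110132.
For independent exponentials, P(A < B) = λ_1/(λ_1+λ_2) = 0.185185/0.295317 ≈ 0.6271.

0.6271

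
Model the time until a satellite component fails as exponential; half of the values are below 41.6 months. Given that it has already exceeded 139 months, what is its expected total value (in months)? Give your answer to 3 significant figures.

199

For an exponential, median = ln(2)/λ, so λ = ln 2 / 41.6 = 0.0166622 per month.
By memorylessness, E[X | X > 139] = 139 + 1/λ = 139 + 60.0161 = 199.016 months.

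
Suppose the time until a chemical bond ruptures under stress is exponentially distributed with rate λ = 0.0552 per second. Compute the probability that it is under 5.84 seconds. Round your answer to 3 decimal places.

P(X ≤ 5.84) = 1 − e^(−λ·5.84) = 1 − e^(−0.32237) ≈ 0.276.

0.276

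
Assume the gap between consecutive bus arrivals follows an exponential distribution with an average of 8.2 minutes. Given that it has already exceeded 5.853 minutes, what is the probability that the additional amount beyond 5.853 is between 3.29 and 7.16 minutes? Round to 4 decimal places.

0.2519

The rate is λ = 1/8.2 = 0.121951 per minute.
Memoryless: the residual past 5.853 is again Exp(λ).
P(3.29 < residual < 7.16) = e^(−λ·3.29) − e^(−λ·7.16) = 0.66950 − 0.41763 ≈ 0.2519.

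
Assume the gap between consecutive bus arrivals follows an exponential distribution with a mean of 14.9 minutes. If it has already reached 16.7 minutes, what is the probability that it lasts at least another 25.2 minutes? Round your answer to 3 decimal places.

The rate is λ = 1/14.9 = 0.0671141 per minute.
The exponential is memoryless, so the remaining time is again Exp(λ): the condition X > 16.7 is irrelevant.
P(X > 25.2) = e^(−1.6913) ≈ 0.184.

0.184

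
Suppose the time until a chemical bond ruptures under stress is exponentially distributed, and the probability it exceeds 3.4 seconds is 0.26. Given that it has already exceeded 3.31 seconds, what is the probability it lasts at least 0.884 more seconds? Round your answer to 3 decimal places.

0.705

From e^(−λ·3.4) = 0.26, λ = −ln(0.26)/3.4 = 0.396198.
Memoryless: P(X > 3.31+0.884 | X > 3.31) = P(X > 0.884) = e^(−0.396198·0.884) ≈ 0.705.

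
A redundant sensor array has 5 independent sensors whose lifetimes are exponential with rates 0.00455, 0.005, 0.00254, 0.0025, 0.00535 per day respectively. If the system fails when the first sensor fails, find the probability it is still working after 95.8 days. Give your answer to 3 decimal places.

0.148

The time to first failure is exponential with rate Σλ = 0.00455 + 0.005 + 0.00254 + 0.0025 + 0.00535 = 0.01994.
P(min > 95.8) = e^(−0.01994·95.8) = e^(−1.9103) ≈ 0.148.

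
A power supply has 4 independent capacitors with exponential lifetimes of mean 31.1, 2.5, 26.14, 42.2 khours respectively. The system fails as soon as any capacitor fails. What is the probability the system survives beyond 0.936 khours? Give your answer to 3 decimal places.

0.630

The first failure time is exponential with rate Σλ_i = 1/31.1 + 1/2.5 + 1/26.14 + 1/42.2 = 0.494107 per khour.
P(min > 0.936) = e^(−0.494107·0.936) = e^(−0.46248) ≈ 0.630.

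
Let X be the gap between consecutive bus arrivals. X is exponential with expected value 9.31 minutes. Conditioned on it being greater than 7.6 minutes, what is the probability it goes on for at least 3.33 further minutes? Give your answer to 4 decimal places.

0.6993

The rate is λ = 1/9.31 = 0.107411 per minute.
By the memoryless property, P(X > 7.6+3.33 | X > 7.6) = P(X > 3.33).
P(X > 3.33) = e^(−0.35768) ≈ 0.6993.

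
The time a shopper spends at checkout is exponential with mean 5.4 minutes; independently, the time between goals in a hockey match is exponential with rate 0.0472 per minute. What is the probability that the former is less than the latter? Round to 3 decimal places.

λ_1 = 1/5.4 = 0.185185, λ_2 = 0.0472.
For independent exponentials, P(the former < the latter) = λ_1/(λ_1+λ_2) = 0.185185/0.232385 ≈ 0.797.

0.797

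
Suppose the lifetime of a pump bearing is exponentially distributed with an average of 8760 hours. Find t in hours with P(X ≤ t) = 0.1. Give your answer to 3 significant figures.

923

The rate is λ = 1/8760 = 0.000114155 per hour.
Set 1 − e^(−λt) = 0.1, so t = −ln(0.9)/λ = 0.10536/0.000114155 ≈ 922.958 hours.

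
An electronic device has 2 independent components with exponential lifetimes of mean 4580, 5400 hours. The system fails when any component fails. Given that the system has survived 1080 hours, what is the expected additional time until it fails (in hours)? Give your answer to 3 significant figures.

First-failure rate Σλ = 1/4580 + 1/5400 = 0.000403526.
By memorylessness the expected residual is 1/Σλ = 2478.16 hours, regardless of the 1080 already elapsed.

2480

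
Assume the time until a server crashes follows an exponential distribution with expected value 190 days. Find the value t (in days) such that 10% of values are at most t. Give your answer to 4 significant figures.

20.02

The rate is λ = 1/190 = 0.00526316 per day.
Set 1 − e^(−λt) = 0.1, so t = −ln(0.9)/λ = 0.10536/0.00526316 ≈ 20.0185 days.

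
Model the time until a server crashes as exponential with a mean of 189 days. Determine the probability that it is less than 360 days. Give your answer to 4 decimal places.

0.8511

The rate is λ = 1/189 = 0.00529101 per day.
P(X ≤ 360) = 1 − e^(−λ·360) = 1 − e^(−1.9048) ≈ 0.8511.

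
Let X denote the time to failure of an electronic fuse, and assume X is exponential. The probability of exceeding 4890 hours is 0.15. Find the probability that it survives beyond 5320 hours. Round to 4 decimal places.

e^(−λ·4890) = 0.15 ⇒ λ = −ln(0.15)/4890 = 0.000387959.
P(X > 5320) = e^(−0.000387959·5320) = e^(−2.0639) ≈ 0.1270.

0.1270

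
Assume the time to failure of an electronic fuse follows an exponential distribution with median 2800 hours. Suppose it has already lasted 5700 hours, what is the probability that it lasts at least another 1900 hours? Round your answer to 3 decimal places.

0.625

For an exponential, median = ln(2)/λ, so λ = ln 2 / 2800 = 0.000247553 per hour.
By the memoryless property, P(X > 5700+1900 | X > 5700) = P(X > 1900).
P(X > 1900) = e^(−0.47035) ≈ 0.625.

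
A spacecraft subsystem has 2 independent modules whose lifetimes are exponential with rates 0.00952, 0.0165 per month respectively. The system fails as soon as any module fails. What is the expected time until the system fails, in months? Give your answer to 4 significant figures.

38.43

The time to first failure is exponential with rate Σλ = 0.00952 + 0.0165 = 0.02602.
E[min] = 1/Σλ = 1/0.02602 = 38.432 months.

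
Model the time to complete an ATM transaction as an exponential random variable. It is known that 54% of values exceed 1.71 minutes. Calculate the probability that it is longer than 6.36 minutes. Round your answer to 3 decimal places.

0.101

e^(−λ·1.71) = 0.54 ⇒ λ = −ln(0.54)/1.71 = 0.360343.
P(X > 6.36) = e^(−0.360343·6.36) = e^(−2.2918) ≈ 0.101.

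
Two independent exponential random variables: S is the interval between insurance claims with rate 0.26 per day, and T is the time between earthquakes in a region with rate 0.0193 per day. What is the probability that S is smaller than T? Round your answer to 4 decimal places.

λ_1 = 0.26, λ_2 = 0.0193.
For independent exponentials, P(S < T) = λ_1/(λ_1+λ_2) = 0.26/0.2793 ≈ 0.9309.

0.9309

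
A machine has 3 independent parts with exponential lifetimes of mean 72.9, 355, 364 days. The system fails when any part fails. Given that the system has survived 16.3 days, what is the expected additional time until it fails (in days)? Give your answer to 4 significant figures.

51.86

First-failure rate Σλ = 1/72.9 + 1/355 + 1/364 = 0.0192816.
By memorylessness the expected residual is 1/Σλ = 51.863 days, regardless of the 16.3 already elapsed.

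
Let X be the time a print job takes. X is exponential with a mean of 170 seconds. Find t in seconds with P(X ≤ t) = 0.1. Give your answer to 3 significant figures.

17.9

The rate is λ = 1/170 = 0.00588235 per second.
Set 1 − e^(−λt) = 0.1, so t = −ln(0.9)/λ = 0.10536/0.00588235 ≈ 17.9113 seconds.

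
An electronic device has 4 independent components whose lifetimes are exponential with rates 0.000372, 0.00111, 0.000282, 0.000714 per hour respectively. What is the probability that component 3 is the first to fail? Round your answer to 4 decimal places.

The time to first failure is exponential with rate Σλ = 0.000372 + 0.00111 + 0.000282 + 0.000714 = 0.002478.
P(component 3 first) = λ_3/Σλ = 0.000282/0.002478 ≈ 0.1138.

0.1138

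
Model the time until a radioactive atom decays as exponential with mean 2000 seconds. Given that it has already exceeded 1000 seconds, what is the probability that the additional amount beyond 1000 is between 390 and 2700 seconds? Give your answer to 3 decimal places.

The rate is λ = 1/2000 = 0.0005 per second.
Memoryless: the residual past 1000 is again Exp(λ).
P(390 < residual < 2700) = e^(−λ·390) − e^(−λ·2700) = 0.82283 − 0.25924 ≈ 0.564.

0.564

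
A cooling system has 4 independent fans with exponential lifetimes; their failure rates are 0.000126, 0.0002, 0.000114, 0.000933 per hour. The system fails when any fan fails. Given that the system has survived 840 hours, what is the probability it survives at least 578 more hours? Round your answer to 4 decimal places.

0.4522

Time to first failure ~ Exp(Σλ) with Σλ = 0.001373.
By memorylessness, P(T > 840+578 | T > 840) = P(T > 578) = e^(−0.001373·578) ≈ 0.4522.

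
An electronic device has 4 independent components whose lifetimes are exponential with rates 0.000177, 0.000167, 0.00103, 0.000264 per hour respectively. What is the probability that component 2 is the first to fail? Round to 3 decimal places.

0.102

The time to first failure is exponential with rate Σλ = 0.000177 + 0.000167 + 0.00103 + 0.000264 = 0.001638.
P(component 2 first) = λ_2/Σλ = 0.000167/0.001638 ≈ 0.102.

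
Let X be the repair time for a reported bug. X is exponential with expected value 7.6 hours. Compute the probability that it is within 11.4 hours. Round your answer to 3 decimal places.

0.777

The rate is λ = 1/7.6 = 0.131579 per hour.
P(X ≤ 11.4) = 1 − e^(−λ·11.4) = 1 − e^(−1.5) ≈ 0.777.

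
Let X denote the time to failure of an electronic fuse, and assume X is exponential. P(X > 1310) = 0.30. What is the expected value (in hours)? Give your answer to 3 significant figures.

1090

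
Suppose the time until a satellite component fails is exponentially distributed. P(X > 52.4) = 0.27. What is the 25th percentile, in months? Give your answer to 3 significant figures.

e^(−λ·52.4) = 0.27 ⇒ λ = −ln(0.27)/52.4 = 0.0249873.
25th percentile: 1 − e^(−λt) = 0.25, t = −ln(0.75)/λ = 11.5131 months.

11.5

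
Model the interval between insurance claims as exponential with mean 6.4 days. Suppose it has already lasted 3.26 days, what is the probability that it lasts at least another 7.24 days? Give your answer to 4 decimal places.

The rate is λ = 1/6.4 = 0.15625 per day.
P(X > s+t | X > s) = e^(−λ(s+t))/e^(−λs) = e^(−λt), independent of s = 3.26.
P(X > 7.24) = e^(−1.1313) ≈ 0.3226.

0.3226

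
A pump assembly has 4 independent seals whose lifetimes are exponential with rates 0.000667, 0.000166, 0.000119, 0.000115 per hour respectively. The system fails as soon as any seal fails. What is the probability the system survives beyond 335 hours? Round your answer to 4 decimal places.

The time to first failure is exponential with rate Σλ = 0.000667 + 0.000166 + 0.000119 + 0.000115 = 0.001067.
P(min > 335) = e^(−0.001067·335) = e^(−0.35745) ≈ 0.6995.

0.6995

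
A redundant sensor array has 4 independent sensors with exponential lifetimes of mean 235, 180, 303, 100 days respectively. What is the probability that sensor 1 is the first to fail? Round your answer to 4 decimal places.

0.1841

Rates: λ_i = 1/mean_i → 0.00425532, 0.00555556, 0.00330033, 0.01; Σλ = 0.0231112.
P(sensor 1 first) = λ_1/Σλ = 0.00425532/0.0231112 ≈ 0.1841.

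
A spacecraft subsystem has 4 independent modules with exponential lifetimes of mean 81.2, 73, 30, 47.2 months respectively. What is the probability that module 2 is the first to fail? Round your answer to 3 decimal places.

0.170

Rates: λ_i = 1/mean_i → 0.0123153, 0.0136986, 0.0333333, 0.0211864; Σλ = 0.0805337.
P(module 2 first) = λ_2/Σλ = 0.0136986/0.0805337 ≈ 0.170.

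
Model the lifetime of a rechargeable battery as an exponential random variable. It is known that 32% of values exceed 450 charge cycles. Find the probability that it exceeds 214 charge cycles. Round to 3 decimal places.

e^(−λ·450) = 0.32 ⇒ λ = −ln(0.32)/450 = 0.00253208.
P(X > 214) = e^(−0.00253208·214) = e^(−0.54186) ≈ 0.582.

0.582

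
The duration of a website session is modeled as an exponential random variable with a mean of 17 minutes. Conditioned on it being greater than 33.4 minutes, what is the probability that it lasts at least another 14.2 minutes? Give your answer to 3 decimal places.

0.434

The rate is λ = 1/17 = 0.0588235 per minute.
By the memoryless property, P(X > 33.4+14.2 | X > 33.4) = P(X > 14.2).
P(X > 14.2) = e^(−0.83529) ≈ 0.434.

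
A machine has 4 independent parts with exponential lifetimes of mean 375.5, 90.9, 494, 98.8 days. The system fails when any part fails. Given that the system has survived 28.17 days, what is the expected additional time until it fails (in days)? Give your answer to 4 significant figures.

38.74

First-failure rate Σλ = 1/375.5 + 1/90.9 + 1/494 + 1/98.8 = 0.02581.
By memorylessness the expected residual is 1/Σλ = 38.7447 days, regardless of the 28.17 already elapsed.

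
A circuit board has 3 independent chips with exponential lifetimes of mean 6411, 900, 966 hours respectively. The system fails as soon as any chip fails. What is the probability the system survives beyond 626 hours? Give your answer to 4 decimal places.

The first failure time is exponential with rate Σλ_i = 1/6411 + 1/900 + 1/966 = 0.00230229 per hour.
P(min > 626) = e^(−0.00230229·626) = e^(−1.4412) ≈ 0.2366.

0.2366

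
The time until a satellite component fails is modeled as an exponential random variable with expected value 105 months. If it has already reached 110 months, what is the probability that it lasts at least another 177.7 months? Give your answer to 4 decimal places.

The rate is λ = 1/105 = 0.00952381 per month.
The exponential is memoryless, so the remaining time is again Exp(λ): the condition X > 110 is irrelevant.
P(X > 177.7) = e^(−1.6924) ≈ 0.1841.

0.1841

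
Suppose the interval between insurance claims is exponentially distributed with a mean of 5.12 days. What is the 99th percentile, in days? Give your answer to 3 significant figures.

The rate is λ = 1/5.12 = 0.195312 per day.
Set 1 − e^(−λt) = 0.99, so t = −ln(0.01)/λ = 4.6052/0.195312 ≈ 23.5785 days.

23.6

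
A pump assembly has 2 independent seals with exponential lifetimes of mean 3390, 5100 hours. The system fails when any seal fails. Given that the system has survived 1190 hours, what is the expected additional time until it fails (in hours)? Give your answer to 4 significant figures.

2036

First-failure rate Σλ = 1/3390 + 1/5100 = 0.000491064.
By memorylessness the expected residual is 1/Σλ = 2036.4 hours, regardless of the 1190 already elapsed.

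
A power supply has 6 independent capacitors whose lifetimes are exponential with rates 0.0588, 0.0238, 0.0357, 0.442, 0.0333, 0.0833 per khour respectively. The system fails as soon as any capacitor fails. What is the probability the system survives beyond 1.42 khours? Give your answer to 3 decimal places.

The time to first failure is exponential with rate Σλ = 0.0588 + 0.0238 + 0.0357 + 0.442 + 0.0333 + 0.0833 = 0.6769.
P(min > 1.42) = e^(−0.6769·1.42) = e^(−0.9612) ≈ 0.382.

0.382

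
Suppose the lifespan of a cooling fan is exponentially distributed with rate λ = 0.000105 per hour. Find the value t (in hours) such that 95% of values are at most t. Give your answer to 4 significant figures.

28530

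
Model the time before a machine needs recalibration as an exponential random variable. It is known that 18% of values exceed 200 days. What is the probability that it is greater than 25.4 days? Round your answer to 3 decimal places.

e^(−λ·200) = 0.18 ⇒ λ = −ln(0.18)/200 = 0.00857399.
P(X > 25.4) = e^(−0.00857399·25.4) = e^(−0.21778) ≈ 0.804.

0.804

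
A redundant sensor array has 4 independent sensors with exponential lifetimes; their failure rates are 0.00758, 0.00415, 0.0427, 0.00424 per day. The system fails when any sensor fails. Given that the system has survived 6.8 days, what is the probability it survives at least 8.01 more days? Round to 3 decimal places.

Time to first failure ~ Exp(Σλ) with Σλ = 0.05867.
By memorylessness, P(T > 6.8+8.01 | T > 6.8) = P(T > 8.01) = e^(−0.05867·8.01) ≈ 0.625.

0.625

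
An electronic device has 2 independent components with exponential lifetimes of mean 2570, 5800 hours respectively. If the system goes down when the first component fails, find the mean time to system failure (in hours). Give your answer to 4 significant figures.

1781

The first failure time is exponential with rate Σλ_i = 1/2570 + 1/5800 = 0.000561519 per hour.
E[min] = 1/Σλ = 1/0.000561519 = 1780.88 hours.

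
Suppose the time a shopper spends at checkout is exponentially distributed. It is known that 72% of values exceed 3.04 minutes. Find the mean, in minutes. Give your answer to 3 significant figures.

e^(−λ·3.04) = 0.72 ⇒ λ = −ln(0.72)/3.04 = 0.108061.
Mean = 1/λ = 9.25407 minutes.

9.25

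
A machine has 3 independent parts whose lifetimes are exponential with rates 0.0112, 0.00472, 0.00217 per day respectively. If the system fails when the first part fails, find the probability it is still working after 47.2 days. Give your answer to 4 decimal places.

0.4258

The time to first failure is exponential with rate Σλ = 0.0112 + 0.00472 + 0.00217 = 0.01809.
P(min > 47.2) = e^(−0.01809·47.2) = e^(−0.85385) ≈ 0.4258.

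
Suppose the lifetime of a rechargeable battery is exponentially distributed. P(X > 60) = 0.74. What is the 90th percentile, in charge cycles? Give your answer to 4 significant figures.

458.8

e^(−λ·60) = 0.74 ⇒ λ = −ln(0.74)/60 = 0.00501842.
90th percentile: 1 − e^(−λt) = 0.9, t = −ln(0.1)/λ = 458.827 charge cycles.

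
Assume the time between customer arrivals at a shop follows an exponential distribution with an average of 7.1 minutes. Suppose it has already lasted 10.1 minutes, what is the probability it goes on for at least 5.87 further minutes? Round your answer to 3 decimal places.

0.437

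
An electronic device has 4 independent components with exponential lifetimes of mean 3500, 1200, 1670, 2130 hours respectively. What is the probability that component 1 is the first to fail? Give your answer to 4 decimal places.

0.1306

Rates: λ_i = 1/mean_i → 0.000285714, 0.000833333, 0.000598802, 0.000469484; Σλ = 0.00218733.
P(component 1 first) = λ_1/Σλ = 0.000285714/0.00218733 ≈ 0.1306.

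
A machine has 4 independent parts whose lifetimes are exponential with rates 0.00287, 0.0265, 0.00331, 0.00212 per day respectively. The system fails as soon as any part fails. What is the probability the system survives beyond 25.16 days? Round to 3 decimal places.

0.417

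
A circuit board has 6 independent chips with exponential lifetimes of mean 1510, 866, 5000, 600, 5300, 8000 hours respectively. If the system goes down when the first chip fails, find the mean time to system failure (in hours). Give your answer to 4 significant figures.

The first failure time is exponential with rate Σλ_i = 1/1510 + 1/866 + 1/5000 + 1/600 + 1/5300 + 1/8000 = 0.00399733 per hour.
E[min] = 1/Σλ = 1/0.00399733 = 250.167 hours.

250.2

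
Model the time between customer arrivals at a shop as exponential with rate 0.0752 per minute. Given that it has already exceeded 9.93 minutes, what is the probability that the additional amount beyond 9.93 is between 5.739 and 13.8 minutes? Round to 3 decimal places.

0.295

Memoryless: the residual past 9.93 is again Exp(λ).
P(5.739 < residual < 13.8) = e^(−λ·5.739) − e^(−λ·13.8) = 0.64949 − 0.35425 ≈ 0.295.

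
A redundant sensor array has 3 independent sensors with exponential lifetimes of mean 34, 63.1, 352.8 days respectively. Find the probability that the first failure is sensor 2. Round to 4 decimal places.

0.3295

Rates: λ_i = 1/mean_i → 0.0294118, 0.0158479, 0.00283447; Σλ = 0.0480941.
P(sensor 2 first) = λ_2/Σλ = 0.0158479/0.0480941 ≈ 0.3295.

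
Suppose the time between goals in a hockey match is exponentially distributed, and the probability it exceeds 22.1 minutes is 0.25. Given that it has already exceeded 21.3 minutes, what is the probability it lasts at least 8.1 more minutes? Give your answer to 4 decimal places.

From e^(−λ·22.1) = 0.25, λ = −ln(0.25)/22.1 = 0.0627283.
Memoryless: P(X > 21.3+8.1 | X > 21.3) = P(X > 8.1) = e^(−0.0627283·8.1) ≈ 0.6016.

0.6016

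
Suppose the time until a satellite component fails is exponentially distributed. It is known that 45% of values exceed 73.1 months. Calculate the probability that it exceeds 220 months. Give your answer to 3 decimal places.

0.090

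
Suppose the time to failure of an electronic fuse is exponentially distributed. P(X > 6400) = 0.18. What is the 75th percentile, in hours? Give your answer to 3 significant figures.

5170

e^(−λ·6400) = 0.18 ⇒ λ = −ln(0.18)/6400 = 0.000267937.
75th percentile: 1 − e^(−λt) = 0.75, t = −ln(0.25)/λ = 5173.95 hours.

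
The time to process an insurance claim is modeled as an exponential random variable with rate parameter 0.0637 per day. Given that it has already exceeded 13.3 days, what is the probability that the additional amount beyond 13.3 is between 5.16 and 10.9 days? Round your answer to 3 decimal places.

0.220

Memoryless: the residual past 13.3 is again Exp(λ).
P(5.16 < residual < 10.9) = e^(−λ·5.16) − e^(−λ·10.9) = 0.71986 − 0.49941 ≈ 0.220.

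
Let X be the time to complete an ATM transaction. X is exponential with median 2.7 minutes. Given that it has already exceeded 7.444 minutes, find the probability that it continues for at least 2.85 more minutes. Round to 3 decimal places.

For an exponential, median = ln(2)/λ, so λ = ln 2 / 2.7 = 0.256721 per minute.
By the memoryless property, P(X > 7.444+2.85 | X > 7.444) = P(X > 2.85).
P(X > 2.85) = e^(−0.73166) ≈ 0.481.

0.481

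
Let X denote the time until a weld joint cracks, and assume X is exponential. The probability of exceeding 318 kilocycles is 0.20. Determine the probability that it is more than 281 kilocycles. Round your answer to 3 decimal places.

e^(−λ·318) = 0.20 ⇒ λ = −ln(0.20)/318 = 0.00506113.
P(X > 281) = e^(−0.00506113·281) = e^(−1.4222) ≈ 0.241.

0.241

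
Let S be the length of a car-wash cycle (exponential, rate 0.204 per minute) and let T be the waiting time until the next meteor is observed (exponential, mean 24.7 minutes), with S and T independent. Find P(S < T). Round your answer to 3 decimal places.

0.834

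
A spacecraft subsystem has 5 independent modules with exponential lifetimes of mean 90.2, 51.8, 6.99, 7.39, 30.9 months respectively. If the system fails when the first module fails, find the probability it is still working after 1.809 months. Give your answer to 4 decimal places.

0.5395

The first failure time is exponential with rate Σλ_i = 1/90.2 + 1/51.8 + 1/6.99 + 1/7.39 + 1/30.9 = 0.341133 per month.
P(min > 1.809) = e^(−0.341133·1.809) = e^(−0.61711) ≈ 0.5395.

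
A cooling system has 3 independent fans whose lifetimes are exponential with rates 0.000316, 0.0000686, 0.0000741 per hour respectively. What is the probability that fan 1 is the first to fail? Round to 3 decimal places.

The time to first failure is exponential with rate Σλ = 0.000316 + 0.0000686 + 0.0000741 = 0.0004587.
P(fan 1 first) = λ_1/Σλ = 0.000316/0.0004587 ≈ 0.689.

0.689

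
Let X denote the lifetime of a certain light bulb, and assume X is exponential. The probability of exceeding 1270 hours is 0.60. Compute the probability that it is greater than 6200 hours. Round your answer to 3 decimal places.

e^(−λ·1270) = 0.60 ⇒ λ = −ln(0.60)/1270 = 0.000402225.
P(X > 6200) = e^(−0.000402225·6200) = e^(−2.4938) ≈ 0.083.

0.083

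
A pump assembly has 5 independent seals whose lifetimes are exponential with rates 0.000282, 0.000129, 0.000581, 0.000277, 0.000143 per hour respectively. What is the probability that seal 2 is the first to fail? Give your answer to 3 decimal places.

The time to first failure is exponential with rate Σλ = 0.000282 + 0.000129 + 0.000581 + 0.000277 + 0.000143 = 0.001412.
P(seal 2 first) = λ_2/Σλ = 0.000129/0.001412 ≈ 0.091.

0.091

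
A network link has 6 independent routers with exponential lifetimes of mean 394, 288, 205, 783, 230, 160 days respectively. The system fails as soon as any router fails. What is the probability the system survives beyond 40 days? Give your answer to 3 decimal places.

0.402

The first failure time is exponential with rate Σλ_i = 1/394 + 1/288 + 1/205 + 1/783 + 1/230 + 1/160 = 0.0227633 per day.
P(min > 40) = e^(−0.0227633·40) = e^(−0.91053) ≈ 0.402.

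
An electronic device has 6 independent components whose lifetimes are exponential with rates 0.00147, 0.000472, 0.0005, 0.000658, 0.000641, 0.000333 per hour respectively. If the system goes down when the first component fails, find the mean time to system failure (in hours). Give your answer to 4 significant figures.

245.5

The time to first failure is exponential with rate Σλ = 0.00147 + 0.000472 + 0.0005 + 0.000658 + 0.000641 + 0.000333 = 0.004074.
E[min] = 1/Σλ = 1/0.004074 = 245.459 hours.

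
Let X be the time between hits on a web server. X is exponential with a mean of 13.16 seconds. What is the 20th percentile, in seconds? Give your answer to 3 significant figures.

The rate is λ = 1/13.16 = 0.0759878 per second.
Set 1 − e^(−λt) = 0.2, so t = −ln(0.8)/λ = 0.22314/0.0759878 ≈ 2.93657 seconds.

2.94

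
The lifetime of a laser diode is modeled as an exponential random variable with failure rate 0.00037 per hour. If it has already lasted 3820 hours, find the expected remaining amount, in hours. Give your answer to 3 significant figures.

By memorylessness, the remaining amount past any threshold is again Exp(λ) with mean 1/λ = 2702.7 hours.

2700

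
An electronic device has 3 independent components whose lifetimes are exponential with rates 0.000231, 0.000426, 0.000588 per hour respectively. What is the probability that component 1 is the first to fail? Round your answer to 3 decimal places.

The time to first failure is exponential with rate Σλ = 0.000231 + 0.000426 + 0.000588 = 0.001245.
P(component 1 first) = λ_1/Σλ = 0.000231/0.001245 ≈ 0.186.

0.186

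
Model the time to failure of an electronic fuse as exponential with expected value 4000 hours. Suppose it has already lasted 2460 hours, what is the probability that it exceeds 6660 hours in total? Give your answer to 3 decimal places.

The rate is λ = 1/4000 = 0.00025 per hour.
The exponential is memoryless, so the remaining time is again Exp(λ): the condition X > 2460 is irrelevant.
P(X > 4200) = e^(−1.05) ≈ 0.350.

0.350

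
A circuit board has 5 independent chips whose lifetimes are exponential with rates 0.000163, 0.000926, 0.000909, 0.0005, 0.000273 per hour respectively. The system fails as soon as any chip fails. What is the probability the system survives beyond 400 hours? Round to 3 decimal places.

0.330

The time to first failure is exponential with rate Σλ = 0.000163 + 0.000926 + 0.000909 + 0.0005 + 0.000273 = 0.002771.
P(min > 400) = e^(−0.002771·400) = e^(−1.1084) ≈ 0.330.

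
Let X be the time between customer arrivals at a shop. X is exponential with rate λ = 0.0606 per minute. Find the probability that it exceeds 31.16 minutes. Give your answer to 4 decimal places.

P(X > 31.16) = e^(−λ·31.16) = e^(−1.8883) ≈ 0.1513.

0.1513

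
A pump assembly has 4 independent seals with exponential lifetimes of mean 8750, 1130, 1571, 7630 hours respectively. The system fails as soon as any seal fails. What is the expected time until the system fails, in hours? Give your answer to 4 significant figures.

The first failure time is exponential with rate Σλ_i = 1/8750 + 1/1130 + 1/1571 + 1/7630 = 0.00176684 per hour.
E[min] = 1/Σλ = 1/0.00176684 = 565.982 hours.

566.0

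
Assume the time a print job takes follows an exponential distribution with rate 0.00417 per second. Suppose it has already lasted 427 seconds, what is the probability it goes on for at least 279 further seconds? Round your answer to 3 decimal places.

0.312

The exponential is memoryless, so the remaining time is again Exp(λ): the condition X > 427 is irrelevant.
P(X > 279) = e^(−1.1634) ≈ 0.312.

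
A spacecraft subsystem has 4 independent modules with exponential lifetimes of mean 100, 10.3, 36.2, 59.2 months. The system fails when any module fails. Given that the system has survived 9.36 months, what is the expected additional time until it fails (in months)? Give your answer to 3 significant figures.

First-failure rate Σλ = 1/100 + 1/10.3 + 1/36.2 + 1/59.2 = 0.151604.
By memorylessness the expected residual is 1/Σλ = 6.59615 months, regardless of the 9.36 already elapsed.

6.60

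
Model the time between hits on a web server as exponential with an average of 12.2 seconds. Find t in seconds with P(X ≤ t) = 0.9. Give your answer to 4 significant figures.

28.09

The rate is λ = 1/12.2 = 0.0819672 per second.
Set 1 − e^(−λt) = 0.9, so t = −ln(0.1)/λ = 2.3026/0.0819672 ≈ 28.0915 seconds.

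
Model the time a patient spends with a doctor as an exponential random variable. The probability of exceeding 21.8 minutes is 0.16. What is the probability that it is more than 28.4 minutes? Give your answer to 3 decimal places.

e^(−λ·21.8) = 0.16 ⇒ λ = −ln(0.16)/21.8 = 0.0840634.
P(X > 28.4) = e^(−0.0840634·28.4) = e^(−2.3874) ≈ 0.092.

0.092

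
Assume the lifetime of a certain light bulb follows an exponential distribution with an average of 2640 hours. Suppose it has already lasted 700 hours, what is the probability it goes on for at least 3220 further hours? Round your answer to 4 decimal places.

0.2953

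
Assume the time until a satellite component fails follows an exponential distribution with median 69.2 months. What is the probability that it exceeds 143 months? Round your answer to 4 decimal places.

0.2387

For an exponential, median = ln(2)/λ, so λ = ln 2 / 69.2 = 0.0100166 per month.
P(X > 143) = e^(−λ·143) = e^(−1.4324) ≈ 0.2387.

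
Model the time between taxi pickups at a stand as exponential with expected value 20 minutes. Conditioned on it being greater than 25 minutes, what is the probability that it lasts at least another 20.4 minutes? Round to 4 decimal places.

The rate is λ = 1/20 = 0.05 per minute.
By the memoryless property, P(X > 25+20.4 | X > 25) = P(X > 20.4).
P(X > 20.4) = e^(−1.02) ≈ 0.3606.

0.3606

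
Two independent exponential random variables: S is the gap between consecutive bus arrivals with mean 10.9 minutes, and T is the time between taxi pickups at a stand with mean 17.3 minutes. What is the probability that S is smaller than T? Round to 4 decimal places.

0.6135

λ_1 = 1/10.9 = 0.0917431, λ_2 = 1/17.3 = 0.0578035.
For independent exponentials, P(S < T) = λ_1/(λ_1+λ_2) = 0.0917431/0.149547 ≈ 0.6135.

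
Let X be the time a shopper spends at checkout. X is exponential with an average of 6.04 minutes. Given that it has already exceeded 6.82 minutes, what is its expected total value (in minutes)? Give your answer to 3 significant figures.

The rate is λ = 1/6.04 = 0.165563 per minute.
By memorylessness, E[X | X > 6.82] = 6.82 + 1/λ = 6.82 + 6.04 = 12.86 minutes.

12.9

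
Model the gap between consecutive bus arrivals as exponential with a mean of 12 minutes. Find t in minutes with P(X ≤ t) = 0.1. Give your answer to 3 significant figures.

The rate is λ = 1/12 = 0.0833333 per minute.
Set 1 − e^(−λt) = 0.1, so t = −ln(0.9)/λ = 0.10536/0.0833333 ≈ 1.26433 minutes.

1.26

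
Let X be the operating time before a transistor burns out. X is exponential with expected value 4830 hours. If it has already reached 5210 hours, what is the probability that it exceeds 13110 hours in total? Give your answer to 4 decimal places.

0.1948

The rate is λ = 1/4830 = 0.000207039 per hour.
The exponential is memoryless, so the remaining time is again Exp(λ): the condition X > 5210 is irrelevant.
P(X > 7900) = e^(−1.6356) ≈ 0.1948.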